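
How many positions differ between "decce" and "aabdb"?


Comparing "decce" and "aabdb" position by position:
  Position 0: 'd' vs 'a' => DIFFER
  Position 1: 'e' vs 'a' => DIFFER
  Position 2: 'c' vs 'b' => DIFFER
  Position 3: 'c' vs 'd' => DIFFER
  Position 4: 'e' vs 'b' => DIFFER
Positions that differ: 5

5


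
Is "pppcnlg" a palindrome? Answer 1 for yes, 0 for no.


Input: pppcnlg
Reversed: glncppp
  Compare pos 0 ('p') with pos 6 ('g'): MISMATCH
  Compare pos 1 ('p') with pos 5 ('l'): MISMATCH
  Compare pos 2 ('p') with pos 4 ('n'): MISMATCH
Result: not a palindrome

0


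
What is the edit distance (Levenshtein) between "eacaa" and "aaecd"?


Computing edit distance: "eacaa" -> "aaecd"
DP table:
           a    a    e    c    d
      0    1    2    3    4    5
  e   1    1    2    2    3    4
  a   2    1    1    2    3    4
  c   3    2    2    2    2    3
  a   4    3    2    3    3    3
  a   5    4    3    3    4    4
Edit distance = dp[5][5] = 4

4


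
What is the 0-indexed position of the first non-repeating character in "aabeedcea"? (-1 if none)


Input: aabeedcea
Character frequencies:
  'a': 3
  'b': 1
  'c': 1
  'd': 1
  'e': 3
Scanning left to right for freq == 1:
  Position 0 ('a'): freq=3, skip
  Position 1 ('a'): freq=3, skip
  Position 2 ('b'): unique! => answer = 2

2


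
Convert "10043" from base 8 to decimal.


Input: "10043" in base 8
Positional expansion:
  Digit '1' (value 1) x 8^4 = 4096
  Digit '0' (value 0) x 8^3 = 0
  Digit '0' (value 0) x 8^2 = 0
  Digit '4' (value 4) x 8^1 = 32
  Digit '3' (value 3) x 8^0 = 3
Sum = 4131

4131


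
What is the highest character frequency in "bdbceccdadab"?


Input: bdbceccdadab
Character counts:
  'a': 2
  'b': 3
  'c': 3
  'd': 3
  'e': 1
Maximum frequency: 3

3


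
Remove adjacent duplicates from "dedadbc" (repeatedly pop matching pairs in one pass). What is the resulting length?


Input: dedadbc
Stack-based adjacent duplicate removal:
  Read 'd': push. Stack: d
  Read 'e': push. Stack: de
  Read 'd': push. Stack: ded
  Read 'a': push. Stack: deda
  Read 'd': push. Stack: dedad
  Read 'b': push. Stack: dedadb
  Read 'c': push. Stack: dedadbc
Final stack: "dedadbc" (length 7)

7


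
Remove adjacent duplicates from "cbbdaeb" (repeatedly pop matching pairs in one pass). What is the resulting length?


Input: cbbdaeb
Stack-based adjacent duplicate removal:
  Read 'c': push. Stack: c
  Read 'b': push. Stack: cb
  Read 'b': matches stack top 'b' => pop. Stack: c
  Read 'd': push. Stack: cd
  Read 'a': push. Stack: cda
  Read 'e': push. Stack: cdae
  Read 'b': push. Stack: cdaeb
Final stack: "cdaeb" (length 5)

5


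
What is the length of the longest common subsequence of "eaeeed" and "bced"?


LCS of "eaeeed" and "bced"
DP table:
           b    c    e    d
      0    0    0    0    0
  e   0    0    0    1    1
  a   0    0    0    1    1
  e   0    0    0    1    1
  e   0    0    0    1    1
  e   0    0    0    1    1
  d   0    0    0    1    2
LCS length = dp[6][4] = 2

2


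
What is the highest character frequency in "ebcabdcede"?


Input: ebcabdcede
Character counts:
  'a': 1
  'b': 2
  'c': 2
  'd': 2
  'e': 3
Maximum frequency: 3

3


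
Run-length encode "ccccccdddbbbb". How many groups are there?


Input: ccccccdddbbbb
Scanning for consecutive runs:
  Group 1: 'c' x 6 (positions 0-5)
  Group 2: 'd' x 3 (positions 6-8)
  Group 3: 'b' x 4 (positions 9-12)
Total groups: 3

3


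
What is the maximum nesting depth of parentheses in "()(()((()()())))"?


Input: "()(()((()()())))"
Tracking depth:
  Position 0 '(': depth becomes 1
  Position 1 ')': depth becomes 0
  Position 2 '(': depth becomes 1
  Position 3 '(': depth becomes 2
  Position 4 ')': depth becomes 1
  Position 5 '(': depth becomes 2
  Position 6 '(': depth becomes 3
  Position 7 '(': depth becomes 4
  Position 8 ')': depth becomes 3
  Position 9 '(': depth becomes 4
  Position 10 ')': depth becomes 3
  Position 11 '(': depth becomes 4
  Position 12 ')': depth becomes 3
  Position 13 ')': depth becomes 2
  Position 14 ')': depth becomes 1
  Position 15 ')': depth becomes 0
Maximum depth reached: 4

4


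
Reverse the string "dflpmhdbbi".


Input: dflpmhdbbi
Reading characters right to left:
  Position 9: 'i'
  Position 8: 'b'
  Position 7: 'b'
  Position 6: 'd'
  Position 5: 'h'
  Position 4: 'm'
  Position 3: 'p'
  Position 2: 'l'
  Position 1: 'f'
  Position 0: 'd'
Reversed: ibbdhmplfd

ibbdhmplfd


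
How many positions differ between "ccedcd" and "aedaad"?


Comparing "ccedcd" and "aedaad" position by position:
  Position 0: 'c' vs 'a' => DIFFER
  Position 1: 'c' vs 'e' => DIFFER
  Position 2: 'e' vs 'd' => DIFFER
  Position 3: 'd' vs 'a' => DIFFER
  Position 4: 'c' vs 'a' => DIFFER
  Position 5: 'd' vs 'd' => same
Positions that differ: 5

5


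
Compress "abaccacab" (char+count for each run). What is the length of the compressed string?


Input: abaccacab
Runs:
  'a' x 1 => "a1"
  'b' x 1 => "b1"
  'a' x 1 => "a1"
  'c' x 2 => "c2"
  'a' x 1 => "a1"
  'c' x 1 => "c1"
  'a' x 1 => "a1"
  'b' x 1 => "b1"
Compressed: "a1b1a1c2a1c1a1b1"
Compressed length: 16

16


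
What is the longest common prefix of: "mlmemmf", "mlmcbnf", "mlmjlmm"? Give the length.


Words: mlmemmf, mlmcbnf, mlmjlmm
  Position 0: all 'm' => match
  Position 1: all 'l' => match
  Position 2: all 'm' => match
  Position 3: ('e', 'c', 'j') => mismatch, stop
LCP = "mlm" (length 3)

3


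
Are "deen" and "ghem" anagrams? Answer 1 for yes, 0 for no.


Strings: "deen", "ghem"
Sorted first:  deen
Sorted second: eghm
Differ at position 0: 'd' vs 'e' => not anagrams

0


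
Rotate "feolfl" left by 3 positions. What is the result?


Input: "feolfl", rotate left by 3
First 3 characters: "feo"
Remaining characters: "lfl"
Concatenate remaining + first: "lfl" + "feo" = "lflfeo"

lflfeo


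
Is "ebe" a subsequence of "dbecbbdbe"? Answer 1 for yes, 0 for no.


Check if "ebe" is a subsequence of "dbecbbdbe"
Greedy scan:
  Position 0 ('d'): no match needed
  Position 1 ('b'): no match needed
  Position 2 ('e'): matches sub[0] = 'e'
  Position 3 ('c'): no match needed
  Position 4 ('b'): matches sub[1] = 'b'
  Position 5 ('b'): no match needed
  Position 6 ('d'): no match needed
  Position 7 ('b'): no match needed
  Position 8 ('e'): matches sub[2] = 'e'
All 3 characters matched => is a subsequence

1


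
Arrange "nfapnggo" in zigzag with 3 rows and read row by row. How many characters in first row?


Zigzag "nfapnggo" into 3 rows:
Placing characters:
  'n' => row 0
  'f' => row 1
  'a' => row 2
  'p' => row 1
  'n' => row 0
  'g' => row 1
  'g' => row 2
  'o' => row 1
Rows:
  Row 0: "nn"
  Row 1: "fpgo"
  Row 2: "ag"
First row length: 2

2


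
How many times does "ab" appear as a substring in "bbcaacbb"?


Searching for "ab" in "bbcaacbb"
Scanning each position:
  Position 0: "bb" => no
  Position 1: "bc" => no
  Position 2: "ca" => no
  Position 3: "aa" => no
  Position 4: "ac" => no
  Position 5: "cb" => no
  Position 6: "bb" => no
Total occurrences: 0

0


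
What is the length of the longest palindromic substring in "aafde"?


Input: "aafde"
Checking substrings for palindromes:
  [0:2] "aa" (len 2) => palindrome
Longest palindromic substring: "aa" with length 2

2


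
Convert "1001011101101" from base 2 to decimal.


Input: "1001011101101" in base 2
Positional expansion:
  Digit '1' (value 1) x 2^12 = 4096
  Digit '0' (value 0) x 2^11 = 0
  Digit '0' (value 0) x 2^10 = 0
  Digit '1' (value 1) x 2^9 = 512
  Digit '0' (value 0) x 2^8 = 0
  Digit '1' (value 1) x 2^7 = 128
  Digit '1' (value 1) x 2^6 = 64
  Digit '1' (value 1) x 2^5 = 32
  Digit '0' (value 0) x 2^4 = 0
  Digit '1' (value 1) x 2^3 = 8
  Digit '1' (value 1) x 2^2 = 4
  Digit '0' (value 0) x 2^1 = 0
  Digit '1' (value 1) x 2^0 = 1
Sum = 4845

4845


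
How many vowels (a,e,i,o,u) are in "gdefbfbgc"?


Input: gdefbfbgc
Checking each character:
  'g' at position 0: consonant
  'd' at position 1: consonant
  'e' at position 2: vowel (running total: 1)
  'f' at position 3: consonant
  'b' at position 4: consonant
  'f' at position 5: consonant
  'b' at position 6: consonant
  'g' at position 7: consonant
  'c' at position 8: consonant
Total vowels: 1

1


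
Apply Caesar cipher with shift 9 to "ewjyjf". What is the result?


Caesar cipher: shift "ewjyjf" by 9
  'e' (pos 4) + 9 = pos 13 = 'n'
  'w' (pos 22) + 9 = pos 5 = 'f'
  'j' (pos 9) + 9 = pos 18 = 's'
  'y' (pos 24) + 9 = pos 7 = 'h'
  'j' (pos 9) + 9 = pos 18 = 's'
  'f' (pos 5) + 9 = pos 14 = 'o'
Result: nfshso

nfshso


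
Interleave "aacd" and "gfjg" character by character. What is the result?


Interleaving "aacd" and "gfjg":
  Position 0: 'a' from first, 'g' from second => "ag"
  Position 1: 'a' from first, 'f' from second => "af"
  Position 2: 'c' from first, 'j' from second => "cj"
  Position 3: 'd' from first, 'g' from second => "dg"
Result: agafcjdg

agafcjdg


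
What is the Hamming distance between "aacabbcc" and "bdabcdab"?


Comparing "aacabbcc" and "bdabcdab" position by position:
  Position 0: 'a' vs 'b' => differ
  Position 1: 'a' vs 'd' => differ
  Position 2: 'c' vs 'a' => differ
  Position 3: 'a' vs 'b' => differ
  Position 4: 'b' vs 'c' => differ
  Position 5: 'b' vs 'd' => differ
  Position 6: 'c' vs 'a' => differ
  Position 7: 'c' vs 'b' => differ
Total differences (Hamming distance): 8

8


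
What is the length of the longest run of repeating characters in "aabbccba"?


Input: "aabbccba"
Scanning for longest run:
  Position 1 ('a'): continues run of 'a', length=2
  Position 2 ('b'): new char, reset run to 1
  Position 3 ('b'): continues run of 'b', length=2
  Position 4 ('c'): new char, reset run to 1
  Position 5 ('c'): continues run of 'c', length=2
  Position 6 ('b'): new char, reset run to 1
  Position 7 ('a'): new char, reset run to 1
Longest run: 'a' with length 2

2


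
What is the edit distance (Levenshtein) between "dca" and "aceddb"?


Computing edit distance: "dca" -> "aceddb"
DP table:
           a    c    e    d    d    b
      0    1    2    3    4    5    6
  d   1    1    2    3    3    4    5
  c   2    2    1    2    3    4    5
  a   3    2    2    2    3    4    5
Edit distance = dp[3][6] = 5

5


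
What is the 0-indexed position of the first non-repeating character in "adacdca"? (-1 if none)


Input: adacdca
Character frequencies:
  'a': 3
  'c': 2
  'd': 2
Scanning left to right for freq == 1:
  Position 0 ('a'): freq=3, skip
  Position 1 ('d'): freq=2, skip
  Position 2 ('a'): freq=3, skip
  Position 3 ('c'): freq=2, skip
  Position 4 ('d'): freq=2, skip
  Position 5 ('c'): freq=2, skip
  Position 6 ('a'): freq=3, skip
  No unique character found => answer = -1

-1


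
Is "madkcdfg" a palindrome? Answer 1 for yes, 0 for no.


Input: madkcdfg
Reversed: gfdckdam
  Compare pos 0 ('m') with pos 7 ('g'): MISMATCH
  Compare pos 1 ('a') with pos 6 ('f'): MISMATCH
  Compare pos 2 ('d') with pos 5 ('d'): match
  Compare pos 3 ('k') with pos 4 ('c'): MISMATCH
Result: not a palindrome

0


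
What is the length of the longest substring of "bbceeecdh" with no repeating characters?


Input: "bbceeecdh"
Sliding window (track last position of each char):
  Position 0 ('b'): window [0,0] length 1 -- new best
  Position 1 ('b'): repeat (last at 0), move window start to 1
  Position 1 ('b'): window [1,1] length 1
  Position 2 ('c'): window [1,2] length 2 -- new best
  Position 3 ('e'): window [1,3] length 3 -- new best
  Position 4 ('e'): repeat (last at 3), move window start to 4
  Position 4 ('e'): window [4,4] length 1
  Position 5 ('e'): repeat (last at 4), move window start to 5
  Position 5 ('e'): window [5,5] length 1
  Position 6 ('c'): window [5,6] length 2
  Position 7 ('d'): window [5,7] length 3
  Position 8 ('h'): window [5,8] length 4 -- new best
Longest substring with no repeats: "ecdh" with length 4

4


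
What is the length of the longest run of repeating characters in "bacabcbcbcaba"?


Input: "bacabcbcbcaba"
Scanning for longest run:
  Position 1 ('a'): new char, reset run to 1
  Position 2 ('c'): new char, reset run to 1
  Position 3 ('a'): new char, reset run to 1
  Position 4 ('b'): new char, reset run to 1
  Position 5 ('c'): new char, reset run to 1
  Position 6 ('b'): new char, reset run to 1
  Position 7 ('c'): new char, reset run to 1
  Position 8 ('b'): new char, reset run to 1
  Position 9 ('c'): new char, reset run to 1
  Position 10 ('a'): new char, reset run to 1
  Position 11 ('b'): new char, reset run to 1
  Position 12 ('a'): new char, reset run to 1
Longest run: 'b' with length 1

1


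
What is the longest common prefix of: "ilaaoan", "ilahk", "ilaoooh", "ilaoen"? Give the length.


Words: ilaaoan, ilahk, ilaoooh, ilaoen
  Position 0: all 'i' => match
  Position 1: all 'l' => match
  Position 2: all 'a' => match
  Position 3: ('a', 'h', 'o', 'o') => mismatch, stop
LCP = "ila" (length 3)

3


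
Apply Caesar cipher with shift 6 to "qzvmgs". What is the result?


Caesar cipher: shift "qzvmgs" by 6
  'q' (pos 16) + 6 = pos 22 = 'w'
  'z' (pos 25) + 6 = pos 5 = 'f'
  'v' (pos 21) + 6 = pos 1 = 'b'
  'm' (pos 12) + 6 = pos 18 = 's'
  'g' (pos 6) + 6 = pos 12 = 'm'
  's' (pos 18) + 6 = pos 24 = 'y'
Result: wfbsmy

wfbsmy


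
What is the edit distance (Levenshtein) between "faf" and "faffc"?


Computing edit distance: "faf" -> "faffc"
DP table:
           f    a    f    f    c
      0    1    2    3    4    5
  f   1    0    1    2    3    4
  a   2    1    0    1    2    3
  f   3    2    1    0    1    2
Edit distance = dp[3][5] = 2

2


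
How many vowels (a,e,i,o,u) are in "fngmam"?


Input: fngmam
Checking each character:
  'f' at position 0: consonant
  'n' at position 1: consonant
  'g' at position 2: consonant
  'm' at position 3: consonant
  'a' at position 4: vowel (running total: 1)
  'm' at position 5: consonant
Total vowels: 1

1


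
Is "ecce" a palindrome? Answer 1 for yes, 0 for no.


Input: ecce
Reversed: ecce
  Compare pos 0 ('e') with pos 3 ('e'): match
  Compare pos 1 ('c') with pos 2 ('c'): match
Result: palindrome

1


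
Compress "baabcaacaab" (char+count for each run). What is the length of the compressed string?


Input: baabcaacaab
Runs:
  'b' x 1 => "b1"
  'a' x 2 => "a2"
  'b' x 1 => "b1"
  'c' x 1 => "c1"
  'a' x 2 => "a2"
  'c' x 1 => "c1"
  'a' x 2 => "a2"
  'b' x 1 => "b1"
Compressed: "b1a2b1c1a2c1a2b1"
Compressed length: 16

16


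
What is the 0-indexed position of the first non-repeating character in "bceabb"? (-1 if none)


Input: bceabb
Character frequencies:
  'a': 1
  'b': 3
  'c': 1
  'e': 1
Scanning left to right for freq == 1:
  Position 0 ('b'): freq=3, skip
  Position 1 ('c'): unique! => answer = 1

1


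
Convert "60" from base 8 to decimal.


Input: "60" in base 8
Positional expansion:
  Digit '6' (value 6) x 8^1 = 48
  Digit '0' (value 0) x 8^0 = 0
Sum = 48

48


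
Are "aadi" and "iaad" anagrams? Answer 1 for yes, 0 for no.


Strings: "aadi", "iaad"
Sorted first:  aadi
Sorted second: aadi
Sorted forms match => anagrams

1


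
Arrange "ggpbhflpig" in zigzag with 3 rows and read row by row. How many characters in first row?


Zigzag "ggpbhflpig" into 3 rows:
Placing characters:
  'g' => row 0
  'g' => row 1
  'p' => row 2
  'b' => row 1
  'h' => row 0
  'f' => row 1
  'l' => row 2
  'p' => row 1
  'i' => row 0
  'g' => row 1
Rows:
  Row 0: "ghi"
  Row 1: "gbfpg"
  Row 2: "pl"
First row length: 3

3


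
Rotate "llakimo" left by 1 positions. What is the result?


Input: "llakimo", rotate left by 1
First 1 characters: "l"
Remaining characters: "lakimo"
Concatenate remaining + first: "lakimo" + "l" = "lakimol"

lakimol


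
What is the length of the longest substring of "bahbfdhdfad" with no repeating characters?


Input: "bahbfdhdfad"
Sliding window (track last position of each char):
  Position 0 ('b'): window [0,0] length 1 -- new best
  Position 1 ('a'): window [0,1] length 2 -- new best
  Position 2 ('h'): window [0,2] length 3 -- new best
  Position 3 ('b'): repeat (last at 0), move window start to 1
  Position 3 ('b'): window [1,3] length 3
  Position 4 ('f'): window [1,4] length 4 -- new best
  Position 5 ('d'): window [1,5] length 5 -- new best
  Position 6 ('h'): repeat (last at 2), move window start to 3
  Position 6 ('h'): window [3,6] length 4
  Position 7 ('d'): repeat (last at 5), move window start to 6
  Position 7 ('d'): window [6,7] length 2
  Position 8 ('f'): window [6,8] length 3
  Position 9 ('a'): window [6,9] length 4
  Position 10 ('d'): repeat (last at 7), move window start to 8
  Position 10 ('d'): window [8,10] length 3
Longest substring with no repeats: "ahbfd" with length 5

5


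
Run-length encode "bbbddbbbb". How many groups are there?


Input: bbbddbbbb
Scanning for consecutive runs:
  Group 1: 'b' x 3 (positions 0-2)
  Group 2: 'd' x 2 (positions 3-4)
  Group 3: 'b' x 4 (positions 5-8)
Total groups: 3

3


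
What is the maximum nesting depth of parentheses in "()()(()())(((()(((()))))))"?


Input: "()()(()())(((()(((()))))))"
Tracking depth:
  Position 0 '(': depth becomes 1
  Position 1 ')': depth becomes 0
  Position 2 '(': depth becomes 1
  Position 3 ')': depth becomes 0
  Position 4 '(': depth becomes 1
  Position 5 '(': depth becomes 2
  Position 6 ')': depth becomes 1
  Position 7 '(': depth becomes 2
  Position 8 ')': depth becomes 1
  Position 9 ')': depth becomes 0
  Position 10 '(': depth becomes 1
  Position 11 '(': depth becomes 2
  Position 12 '(': depth becomes 3
  Position 13 '(': depth becomes 4
  Position 14 ')': depth becomes 3
  Position 15 '(': depth becomes 4
  Position 16 '(': depth becomes 5
  Position 17 '(': depth becomes 6
  Position 18 '(': depth becomes 7
  Position 19 ')': depth becomes 6
  Position 20 ')': depth becomes 5
  Position 21 ')': depth becomes 4
  Position 22 ')': depth becomes 3
  Position 23 ')': depth becomes 2
  Position 24 ')': depth becomes 1
  Position 25 ')': depth becomes 0
Maximum depth reached: 7

7


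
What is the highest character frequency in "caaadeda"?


Input: caaadeda
Character counts:
  'a': 4
  'c': 1
  'd': 2
  'e': 1
Maximum frequency: 4

4


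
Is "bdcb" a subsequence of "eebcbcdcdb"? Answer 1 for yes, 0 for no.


Check if "bdcb" is a subsequence of "eebcbcdcdb"
Greedy scan:
  Position 0 ('e'): no match needed
  Position 1 ('e'): no match needed
  Position 2 ('b'): matches sub[0] = 'b'
  Position 3 ('c'): no match needed
  Position 4 ('b'): no match needed
  Position 5 ('c'): no match needed
  Position 6 ('d'): matches sub[1] = 'd'
  Position 7 ('c'): matches sub[2] = 'c'
  Position 8 ('d'): no match needed
  Position 9 ('b'): matches sub[3] = 'b'
All 4 characters matched => is a subsequence

1


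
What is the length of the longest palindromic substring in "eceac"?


Input: "eceac"
Checking substrings for palindromes:
  [0:3] "ece" (len 3) => palindrome
Longest palindromic substring: "ece" with length 3

3


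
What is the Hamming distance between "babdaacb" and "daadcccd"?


Comparing "babdaacb" and "daadcccd" position by position:
  Position 0: 'b' vs 'd' => differ
  Position 1: 'a' vs 'a' => same
  Position 2: 'b' vs 'a' => differ
  Position 3: 'd' vs 'd' => same
  Position 4: 'a' vs 'c' => differ
  Position 5: 'a' vs 'c' => differ
  Position 6: 'c' vs 'c' => same
  Position 7: 'b' vs 'd' => differ
Total differences (Hamming distance): 5

5


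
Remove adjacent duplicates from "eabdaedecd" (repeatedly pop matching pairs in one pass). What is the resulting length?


Input: eabdaedecd
Stack-based adjacent duplicate removal:
  Read 'e': push. Stack: e
  Read 'a': push. Stack: ea
  Read 'b': push. Stack: eab
  Read 'd': push. Stack: eabd
  Read 'a': push. Stack: eabda
  Read 'e': push. Stack: eabdae
  Read 'd': push. Stack: eabdaed
  Read 'e': push. Stack: eabdaede
  Read 'c': push. Stack: eabdaedec
  Read 'd': push. Stack: eabdaedecd
Final stack: "eabdaedecd" (length 10)

10


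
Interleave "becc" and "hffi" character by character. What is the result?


Interleaving "becc" and "hffi":
  Position 0: 'b' from first, 'h' from second => "bh"
  Position 1: 'e' from first, 'f' from second => "ef"
  Position 2: 'c' from first, 'f' from second => "cf"
  Position 3: 'c' from first, 'i' from second => "ci"
Result: bhefcfci

bhefcfci


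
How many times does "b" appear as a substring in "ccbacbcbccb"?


Searching for "b" in "ccbacbcbccb"
Scanning each position:
  Position 0: "c" => no
  Position 1: "c" => no
  Position 2: "b" => MATCH
  Position 3: "a" => no
  Position 4: "c" => no
  Position 5: "b" => MATCH
  Position 6: "c" => no
  Position 7: "b" => MATCH
  Position 8: "c" => no
  Position 9: "c" => no
  Position 10: "b" => MATCH
Total occurrences: 4

4


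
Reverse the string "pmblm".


Input: pmblm
Reading characters right to left:
  Position 4: 'm'
  Position 3: 'l'
  Position 2: 'b'
  Position 1: 'm'
  Position 0: 'p'
Reversed: mlbmp

mlbmp


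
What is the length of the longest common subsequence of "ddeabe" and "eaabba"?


LCS of "ddeabe" and "eaabba"
DP table:
           e    a    a    b    b    a
      0    0    0    0    0    0    0
  d   0    0    0    0    0    0    0
  d   0    0    0    0    0    0    0
  e   0    1    1    1    1    1    1
  a   0    1    2    2    2    2    2
  b   0    1    2    2    3    3    3
  e   0    1    2    2    3    3    3
LCS length = dp[6][6] = 3

3


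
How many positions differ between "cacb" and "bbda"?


Comparing "cacb" and "bbda" position by position:
  Position 0: 'c' vs 'b' => DIFFER
  Position 1: 'a' vs 'b' => DIFFER
  Position 2: 'c' vs 'd' => DIFFER
  Position 3: 'b' vs 'a' => DIFFER
Positions that differ: 4

4


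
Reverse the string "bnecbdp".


Input: bnecbdp
Reading characters right to left:
  Position 6: 'p'
  Position 5: 'd'
  Position 4: 'b'
  Position 3: 'c'
  Position 2: 'e'
  Position 1: 'n'
  Position 0: 'b'
Reversed: pdbcenb

pdbcenb


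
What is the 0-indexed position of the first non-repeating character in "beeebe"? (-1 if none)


Input: beeebe
Character frequencies:
  'b': 2
  'e': 4
Scanning left to right for freq == 1:
  Position 0 ('b'): freq=2, skip
  Position 1 ('e'): freq=4, skip
  Position 2 ('e'): freq=4, skip
  Position 3 ('e'): freq=4, skip
  Position 4 ('b'): freq=2, skip
  Position 5 ('e'): freq=4, skip
  No unique character found => answer = -1

-1


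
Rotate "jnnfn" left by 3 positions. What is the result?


Input: "jnnfn", rotate left by 3
First 3 characters: "jnn"
Remaining characters: "fn"
Concatenate remaining + first: "fn" + "jnn" = "fnjnn"

fnjnn


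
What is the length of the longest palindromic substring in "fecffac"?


Input: "fecffac"
Checking substrings for palindromes:
  [3:5] "ff" (len 2) => palindrome
Longest palindromic substring: "ff" with length 2

2


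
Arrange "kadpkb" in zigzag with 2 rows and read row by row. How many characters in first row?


Zigzag "kadpkb" into 2 rows:
Placing characters:
  'k' => row 0
  'a' => row 1
  'd' => row 0
  'p' => row 1
  'k' => row 0
  'b' => row 1
Rows:
  Row 0: "kdk"
  Row 1: "apb"
First row length: 3

3


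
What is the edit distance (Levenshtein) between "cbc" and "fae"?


Computing edit distance: "cbc" -> "fae"
DP table:
           f    a    e
      0    1    2    3
  c   1    1    2    3
  b   2    2    2    3
  c   3    3    3    3
Edit distance = dp[3][3] = 3

3


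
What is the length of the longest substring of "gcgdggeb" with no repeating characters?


Input: "gcgdggeb"
Sliding window (track last position of each char):
  Position 0 ('g'): window [0,0] length 1 -- new best
  Position 1 ('c'): window [0,1] length 2 -- new best
  Position 2 ('g'): repeat (last at 0), move window start to 1
  Position 2 ('g'): window [1,2] length 2
  Position 3 ('d'): window [1,3] length 3 -- new best
  Position 4 ('g'): repeat (last at 2), move window start to 3
  Position 4 ('g'): window [3,4] length 2
  Position 5 ('g'): repeat (last at 4), move window start to 5
  Position 5 ('g'): window [5,5] length 1
  Position 6 ('e'): window [5,6] length 2
  Position 7 ('b'): window [5,7] length 3
Longest substring with no repeats: "cgd" with length 3

3


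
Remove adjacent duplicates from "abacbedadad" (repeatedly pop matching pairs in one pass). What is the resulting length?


Input: abacbedadad
Stack-based adjacent duplicate removal:
  Read 'a': push. Stack: a
  Read 'b': push. Stack: ab
  Read 'a': push. Stack: aba
  Read 'c': push. Stack: abac
  Read 'b': push. Stack: abacb
  Read 'e': push. Stack: abacbe
  Read 'd': push. Stack: abacbed
  Read 'a': push. Stack: abacbeda
  Read 'd': push. Stack: abacbedad
  Read 'a': push. Stack: abacbedada
  Read 'd': push. Stack: abacbedadad
Final stack: "abacbedadad" (length 11)

11


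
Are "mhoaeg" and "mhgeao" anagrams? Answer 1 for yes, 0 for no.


Strings: "mhoaeg", "mhgeao"
Sorted first:  aeghmo
Sorted second: aeghmo
Sorted forms match => anagrams

1


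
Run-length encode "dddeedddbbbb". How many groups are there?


Input: dddeedddbbbb
Scanning for consecutive runs:
  Group 1: 'd' x 3 (positions 0-2)
  Group 2: 'e' x 2 (positions 3-4)
  Group 3: 'd' x 3 (positions 5-7)
  Group 4: 'b' x 4 (positions 8-11)
Total groups: 4

4


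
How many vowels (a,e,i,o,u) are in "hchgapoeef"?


Input: hchgapoeef
Checking each character:
  'h' at position 0: consonant
  'c' at position 1: consonant
  'h' at position 2: consonant
  'g' at position 3: consonant
  'a' at position 4: vowel (running total: 1)
  'p' at position 5: consonant
  'o' at position 6: vowel (running total: 2)
  'e' at position 7: vowel (running total: 3)
  'e' at position 8: vowel (running total: 4)
  'f' at position 9: consonant
Total vowels: 4

4


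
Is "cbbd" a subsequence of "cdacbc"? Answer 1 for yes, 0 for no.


Check if "cbbd" is a subsequence of "cdacbc"
Greedy scan:
  Position 0 ('c'): matches sub[0] = 'c'
  Position 1 ('d'): no match needed
  Position 2 ('a'): no match needed
  Position 3 ('c'): no match needed
  Position 4 ('b'): matches sub[1] = 'b'
  Position 5 ('c'): no match needed
Only matched 2/4 characters => not a subsequence

0


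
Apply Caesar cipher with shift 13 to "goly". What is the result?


Caesar cipher: shift "goly" by 13
  'g' (pos 6) + 13 = pos 19 = 't'
  'o' (pos 14) + 13 = pos 1 = 'b'
  'l' (pos 11) + 13 = pos 24 = 'y'
  'y' (pos 24) + 13 = pos 11 = 'l'
Result: tbyl

tbyl


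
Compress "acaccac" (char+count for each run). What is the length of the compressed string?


Input: acaccac
Runs:
  'a' x 1 => "a1"
  'c' x 1 => "c1"
  'a' x 1 => "a1"
  'c' x 2 => "c2"
  'a' x 1 => "a1"
  'c' x 1 => "c1"
Compressed: "a1c1a1c2a1c1"
Compressed length: 12

12


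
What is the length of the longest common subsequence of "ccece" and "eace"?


LCS of "ccece" and "eace"
DP table:
           e    a    c    e
      0    0    0    0    0
  c   0    0    0    1    1
  c   0    0    0    1    1
  e   0    1    1    1    2
  c   0    1    1    2    2
  e   0    1    1    2    3
LCS length = dp[5][4] = 3

3


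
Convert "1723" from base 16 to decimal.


Input: "1723" in base 16
Positional expansion:
  Digit '1' (value 1) x 16^3 = 4096
  Digit '7' (value 7) x 16^2 = 1792
  Digit '2' (value 2) x 16^1 = 32
  Digit '3' (value 3) x 16^0 = 3
Sum = 5923

5923


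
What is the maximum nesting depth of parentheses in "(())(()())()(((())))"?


Input: "(())(()())()(((())))"
Tracking depth:
  Position 0 '(': depth becomes 1
  Position 1 '(': depth becomes 2
  Position 2 ')': depth becomes 1
  Position 3 ')': depth becomes 0
  Position 4 '(': depth becomes 1
  Position 5 '(': depth becomes 2
  Position 6 ')': depth becomes 1
  Position 7 '(': depth becomes 2
  Position 8 ')': depth becomes 1
  Position 9 ')': depth becomes 0
  Position 10 '(': depth becomes 1
  Position 11 ')': depth becomes 0
  Position 12 '(': depth becomes 1
  Position 13 '(': depth becomes 2
  Position 14 '(': depth becomes 3
  Position 15 '(': depth becomes 4
  Position 16 ')': depth becomes 3
  Position 17 ')': depth becomes 2
  Position 18 ')': depth becomes 1
  Position 19 ')': depth becomes 0
Maximum depth reached: 4

4


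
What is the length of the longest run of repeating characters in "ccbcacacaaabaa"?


Input: "ccbcacacaaabaa"
Scanning for longest run:
  Position 1 ('c'): continues run of 'c', length=2
  Position 2 ('b'): new char, reset run to 1
  Position 3 ('c'): new char, reset run to 1
  Position 4 ('a'): new char, reset run to 1
  Position 5 ('c'): new char, reset run to 1
  Position 6 ('a'): new char, reset run to 1
  Position 7 ('c'): new char, reset run to 1
  Position 8 ('a'): new char, reset run to 1
  Position 9 ('a'): continues run of 'a', length=2
  Position 10 ('a'): continues run of 'a', length=3
  Position 11 ('b'): new char, reset run to 1
  Position 12 ('a'): new char, reset run to 1
  Position 13 ('a'): continues run of 'a', length=2
Longest run: 'a' with length 3

3


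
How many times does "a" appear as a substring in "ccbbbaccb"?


Searching for "a" in "ccbbbaccb"
Scanning each position:
  Position 0: "c" => no
  Position 1: "c" => no
  Position 2: "b" => no
  Position 3: "b" => no
  Position 4: "b" => no
  Position 5: "a" => MATCH
  Position 6: "c" => no
  Position 7: "c" => no
  Position 8: "b" => no
Total occurrences: 1

1


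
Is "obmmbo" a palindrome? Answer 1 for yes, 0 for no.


Input: obmmbo
Reversed: obmmbo
  Compare pos 0 ('o') with pos 5 ('o'): match
  Compare pos 1 ('b') with pos 4 ('b'): match
  Compare pos 2 ('m') with pos 3 ('m'): match
Result: palindrome

1


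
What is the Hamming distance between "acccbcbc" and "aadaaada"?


Comparing "acccbcbc" and "aadaaada" position by position:
  Position 0: 'a' vs 'a' => same
  Position 1: 'c' vs 'a' => differ
  Position 2: 'c' vs 'd' => differ
  Position 3: 'c' vs 'a' => differ
  Position 4: 'b' vs 'a' => differ
  Position 5: 'c' vs 'a' => differ
  Position 6: 'b' vs 'd' => differ
  Position 7: 'c' vs 'a' => differ
Total differences (Hamming distance): 7

7


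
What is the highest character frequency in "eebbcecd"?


Input: eebbcecd
Character counts:
  'b': 2
  'c': 2
  'd': 1
  'e': 3
Maximum frequency: 3

3


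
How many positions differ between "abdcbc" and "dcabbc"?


Comparing "abdcbc" and "dcabbc" position by position:
  Position 0: 'a' vs 'd' => DIFFER
  Position 1: 'b' vs 'c' => DIFFER
  Position 2: 'd' vs 'a' => DIFFER
  Position 3: 'c' vs 'b' => DIFFER
  Position 4: 'b' vs 'b' => same
  Position 5: 'c' vs 'c' => same
Positions that differ: 4

4


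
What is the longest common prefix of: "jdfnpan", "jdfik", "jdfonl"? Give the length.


Words: jdfnpan, jdfik, jdfonl
  Position 0: all 'j' => match
  Position 1: all 'd' => match
  Position 2: all 'f' => match
  Position 3: ('n', 'i', 'o') => mismatch, stop
LCP = "jdf" (length 3)

3


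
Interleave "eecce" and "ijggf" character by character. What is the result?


Interleaving "eecce" and "ijggf":
  Position 0: 'e' from first, 'i' from second => "ei"
  Position 1: 'e' from first, 'j' from second => "ej"
  Position 2: 'c' from first, 'g' from second => "cg"
  Position 3: 'c' from first, 'g' from second => "cg"
  Position 4: 'e' from first, 'f' from second => "ef"
Result: eiejcgcgef

eiejcgcgef


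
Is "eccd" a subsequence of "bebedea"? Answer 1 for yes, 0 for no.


Check if "eccd" is a subsequence of "bebedea"
Greedy scan:
  Position 0 ('b'): no match needed
  Position 1 ('e'): matches sub[0] = 'e'
  Position 2 ('b'): no match needed
  Position 3 ('e'): no match needed
  Position 4 ('d'): no match needed
  Position 5 ('e'): no match needed
  Position 6 ('a'): no match needed
Only matched 1/4 characters => not a subsequence

0


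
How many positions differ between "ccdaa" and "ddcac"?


Comparing "ccdaa" and "ddcac" position by position:
  Position 0: 'c' vs 'd' => DIFFER
  Position 1: 'c' vs 'd' => DIFFER
  Position 2: 'd' vs 'c' => DIFFER
  Position 3: 'a' vs 'a' => same
  Position 4: 'a' vs 'c' => DIFFER
Positions that differ: 4

4


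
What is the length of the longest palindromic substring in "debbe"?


Input: "debbe"
Checking substrings for palindromes:
  [1:5] "ebbe" (len 4) => palindrome
  [2:4] "bb" (len 2) => palindrome
Longest palindromic substring: "ebbe" with length 4

4


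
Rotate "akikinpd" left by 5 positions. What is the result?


Input: "akikinpd", rotate left by 5
First 5 characters: "akiki"
Remaining characters: "npd"
Concatenate remaining + first: "npd" + "akiki" = "npdakiki"

npdakiki


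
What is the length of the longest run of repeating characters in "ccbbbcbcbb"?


Input: "ccbbbcbcbb"
Scanning for longest run:
  Position 1 ('c'): continues run of 'c', length=2
  Position 2 ('b'): new char, reset run to 1
  Position 3 ('b'): continues run of 'b', length=2
  Position 4 ('b'): continues run of 'b', length=3
  Position 5 ('c'): new char, reset run to 1
  Position 6 ('b'): new char, reset run to 1
  Position 7 ('c'): new char, reset run to 1
  Position 8 ('b'): new char, reset run to 1
  Position 9 ('b'): continues run of 'b', length=2
Longest run: 'b' with length 3

3


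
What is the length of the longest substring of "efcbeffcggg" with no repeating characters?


Input: "efcbeffcggg"
Sliding window (track last position of each char):
  Position 0 ('e'): window [0,0] length 1 -- new best
  Position 1 ('f'): window [0,1] length 2 -- new best
  Position 2 ('c'): window [0,2] length 3 -- new best
  Position 3 ('b'): window [0,3] length 4 -- new best
  Position 4 ('e'): repeat (last at 0), move window start to 1
  Position 4 ('e'): window [1,4] length 4
  Position 5 ('f'): repeat (last at 1), move window start to 2
  Position 5 ('f'): window [2,5] length 4
  Position 6 ('f'): repeat (last at 5), move window start to 6
  Position 6 ('f'): window [6,6] length 1
  Position 7 ('c'): window [6,7] length 2
  Position 8 ('g'): window [6,8] length 3
  Position 9 ('g'): repeat (last at 8), move window start to 9
  Position 9 ('g'): window [9,9] length 1
  Position 10 ('g'): repeat (last at 9), move window start to 10
  Position 10 ('g'): window [10,10] length 1
Longest substring with no repeats: "efcb" with length 4

4


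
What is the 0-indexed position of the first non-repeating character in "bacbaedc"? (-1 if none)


Input: bacbaedc
Character frequencies:
  'a': 2
  'b': 2
  'c': 2
  'd': 1
  'e': 1
Scanning left to right for freq == 1:
  Position 0 ('b'): freq=2, skip
  Position 1 ('a'): freq=2, skip
  Position 2 ('c'): freq=2, skip
  Position 3 ('b'): freq=2, skip
  Position 4 ('a'): freq=2, skip
  Position 5 ('e'): unique! => answer = 5

5


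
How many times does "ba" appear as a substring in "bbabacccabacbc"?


Searching for "ba" in "bbabacccabacbc"
Scanning each position:
  Position 0: "bb" => no
  Position 1: "ba" => MATCH
  Position 2: "ab" => no
  Position 3: "ba" => MATCH
  Position 4: "ac" => no
  Position 5: "cc" => no
  Position 6: "cc" => no
  Position 7: "ca" => no
  Position 8: "ab" => no
  Position 9: "ba" => MATCH
  Position 10: "ac" => no
  Position 11: "cb" => no
  Position 12: "bc" => no
Total occurrences: 3

3


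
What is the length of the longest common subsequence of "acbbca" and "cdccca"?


LCS of "acbbca" and "cdccca"
DP table:
           c    d    c    c    c    a
      0    0    0    0    0    0    0
  a   0    0    0    0    0    0    1
  c   0    1    1    1    1    1    1
  b   0    1    1    1    1    1    1
  b   0    1    1    1    1    1    1
  c   0    1    1    2    2    2    2
  a   0    1    1    2    2    2    3
LCS length = dp[6][6] = 3

3


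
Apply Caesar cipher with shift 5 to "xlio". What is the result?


Caesar cipher: shift "xlio" by 5
  'x' (pos 23) + 5 = pos 2 = 'c'
  'l' (pos 11) + 5 = pos 16 = 'q'
  'i' (pos 8) + 5 = pos 13 = 'n'
  'o' (pos 14) + 5 = pos 19 = 't'
Result: cqnt

cqnt


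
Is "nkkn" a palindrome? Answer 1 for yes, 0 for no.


Input: nkkn
Reversed: nkkn
  Compare pos 0 ('n') with pos 3 ('n'): match
  Compare pos 1 ('k') with pos 2 ('k'): match
Result: palindrome

1


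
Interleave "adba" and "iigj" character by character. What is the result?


Interleaving "adba" and "iigj":
  Position 0: 'a' from first, 'i' from second => "ai"
  Position 1: 'd' from first, 'i' from second => "di"
  Position 2: 'b' from first, 'g' from second => "bg"
  Position 3: 'a' from first, 'j' from second => "aj"
Result: aidibgaj

aidibgaj


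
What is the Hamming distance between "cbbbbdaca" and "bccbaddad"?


Comparing "cbbbbdaca" and "bccbaddad" position by position:
  Position 0: 'c' vs 'b' => differ
  Position 1: 'b' vs 'c' => differ
  Position 2: 'b' vs 'c' => differ
  Position 3: 'b' vs 'b' => same
  Position 4: 'b' vs 'a' => differ
  Position 5: 'd' vs 'd' => same
  Position 6: 'a' vs 'd' => differ
  Position 7: 'c' vs 'a' => differ
  Position 8: 'a' vs 'd' => differ
Total differences (Hamming distance): 7

7


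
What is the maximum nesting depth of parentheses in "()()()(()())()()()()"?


Input: "()()()(()())()()()()"
Tracking depth:
  Position 0 '(': depth becomes 1
  Position 1 ')': depth becomes 0
  Position 2 '(': depth becomes 1
  Position 3 ')': depth becomes 0
  Position 4 '(': depth becomes 1
  Position 5 ')': depth becomes 0
  Position 6 '(': depth becomes 1
  Position 7 '(': depth becomes 2
  Position 8 ')': depth becomes 1
  Position 9 '(': depth becomes 2
  Position 10 ')': depth becomes 1
  Position 11 ')': depth becomes 0
  Position 12 '(': depth becomes 1
  Position 13 ')': depth becomes 0
  Position 14 '(': depth becomes 1
  Position 15 ')': depth becomes 0
  Position 16 '(': depth becomes 1
  Position 17 ')': depth becomes 0
  Position 18 '(': depth becomes 1
  Position 19 ')': depth becomes 0
Maximum depth reached: 2

2


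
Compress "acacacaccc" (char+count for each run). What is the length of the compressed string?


Input: acacacaccc
Runs:
  'a' x 1 => "a1"
  'c' x 1 => "c1"
  'a' x 1 => "a1"
  'c' x 1 => "c1"
  'a' x 1 => "a1"
  'c' x 1 => "c1"
  'a' x 1 => "a1"
  'c' x 3 => "c3"
Compressed: "a1c1a1c1a1c1a1c3"
Compressed length: 16

16


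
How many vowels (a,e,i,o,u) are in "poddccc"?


Input: poddccc
Checking each character:
  'p' at position 0: consonant
  'o' at position 1: vowel (running total: 1)
  'd' at position 2: consonant
  'd' at position 3: consonant
  'c' at position 4: consonant
  'c' at position 5: consonant
  'c' at position 6: consonant
Total vowels: 1

1


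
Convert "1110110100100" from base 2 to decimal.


Input: "1110110100100" in base 2
Positional expansion:
  Digit '1' (value 1) x 2^12 = 4096
  Digit '1' (value 1) x 2^11 = 2048
  Digit '1' (value 1) x 2^10 = 1024
  Digit '0' (value 0) x 2^9 = 0
  Digit '1' (value 1) x 2^8 = 256
  Digit '1' (value 1) x 2^7 = 128
  Digit '0' (value 0) x 2^6 = 0
  Digit '1' (value 1) x 2^5 = 32
  Digit '0' (value 0) x 2^4 = 0
  Digit '0' (value 0) x 2^3 = 0
  Digit '1' (value 1) x 2^2 = 4
  Digit '0' (value 0) x 2^1 = 0
  Digit '0' (value 0) x 2^0 = 0
Sum = 7588

7588


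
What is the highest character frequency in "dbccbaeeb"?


Input: dbccbaeeb
Character counts:
  'a': 1
  'b': 3
  'c': 2
  'd': 1
  'e': 2
Maximum frequency: 3

3


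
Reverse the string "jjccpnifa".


Input: jjccpnifa
Reading characters right to left:
  Position 8: 'a'
  Position 7: 'f'
  Position 6: 'i'
  Position 5: 'n'
  Position 4: 'p'
  Position 3: 'c'
  Position 2: 'c'
  Position 1: 'j'
  Position 0: 'j'
Reversed: afinpccjj

afinpccjj


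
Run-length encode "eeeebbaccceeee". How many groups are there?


Input: eeeebbaccceeee
Scanning for consecutive runs:
  Group 1: 'e' x 4 (positions 0-3)
  Group 2: 'b' x 2 (positions 4-5)
  Group 3: 'a' x 1 (positions 6-6)
  Group 4: 'c' x 3 (positions 7-9)
  Group 5: 'e' x 4 (positions 10-13)
Total groups: 5

5


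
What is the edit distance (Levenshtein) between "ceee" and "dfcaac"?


Computing edit distance: "ceee" -> "dfcaac"
DP table:
           d    f    c    a    a    c
      0    1    2    3    4    5    6
  c   1    1    2    2    3    4    5
  e   2    2    2    3    3    4    5
  e   3    3    3    3    4    4    5
  e   4    4    4    4    4    5    5
Edit distance = dp[4][6] = 5

5
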